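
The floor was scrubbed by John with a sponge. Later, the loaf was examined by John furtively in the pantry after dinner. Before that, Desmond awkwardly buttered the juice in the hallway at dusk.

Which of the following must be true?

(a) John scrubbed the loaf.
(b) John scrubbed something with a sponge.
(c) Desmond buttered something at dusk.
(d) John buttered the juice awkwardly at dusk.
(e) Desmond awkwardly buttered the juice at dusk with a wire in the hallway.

(a) Not entailed — John scrubbed the floor, not the loaf; the loaf belongs to the examining event.
(b) Entailed — generalizing the patient leaves a sub-description the original still satisfies.
(c) Entailed — the original entails any weakening of itself; this just drops 'in the hallway', 'awkwardly' and generalizes the patient.
(d) Not entailed — the passage has Desmond buttering the juice, not John.
(e) Not entailed — 'with a wire' adds information not in the original event.

(b), (c)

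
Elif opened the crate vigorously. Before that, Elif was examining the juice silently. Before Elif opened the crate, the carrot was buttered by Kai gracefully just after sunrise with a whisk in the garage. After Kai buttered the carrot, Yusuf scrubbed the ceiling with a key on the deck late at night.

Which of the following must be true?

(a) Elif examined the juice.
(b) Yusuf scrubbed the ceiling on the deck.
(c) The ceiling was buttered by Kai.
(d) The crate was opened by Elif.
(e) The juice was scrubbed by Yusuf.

(a), (b), (d)

(a) Entailed — 'examine' is an activity; 'was examining' entails that some examining happened, so 'examined' holds.
(b) Entailed — every conjunct here is already in the original scrubbing event.
(c) Not entailed — Kai buttered the carrot, not the ceiling; the ceiling belongs to the scrubbing event.
(d) Entailed — every conjunct here is already in the original opening event.
(e) Not entailed — Yusuf scrubbed the ceiling, not the juice; the juice belongs to the examining event.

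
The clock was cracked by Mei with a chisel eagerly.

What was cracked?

the clock

'the clock' marks the patient of the cracking event.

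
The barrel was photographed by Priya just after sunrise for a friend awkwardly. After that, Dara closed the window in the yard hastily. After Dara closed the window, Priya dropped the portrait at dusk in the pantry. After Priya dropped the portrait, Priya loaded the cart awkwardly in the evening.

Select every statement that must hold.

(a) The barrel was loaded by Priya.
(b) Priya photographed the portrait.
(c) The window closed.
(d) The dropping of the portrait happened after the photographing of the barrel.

(c), (d)

(a) Not entailed — Priya loaded the cart, not the barrel; the barrel belongs to the photographing event.
(b) Not entailed — Priya photographed the barrel, not the portrait; the portrait belongs to the dropping event.
(c) Entailed — 'Dara closed the window' is causative; it entails the inchoative 'the window closed'.
(d) Entailed — the narrative places the photographing before the dropping.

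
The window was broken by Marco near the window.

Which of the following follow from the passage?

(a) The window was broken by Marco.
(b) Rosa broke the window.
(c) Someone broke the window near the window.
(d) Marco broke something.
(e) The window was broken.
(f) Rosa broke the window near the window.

(a) Entailed — this follows by dropping conjuncts from the breaking event's description.
(b) Not entailed — the passage has Marco breaking the window, not Rosa.
(c) Entailed — this follows by dropping conjuncts from the breaking event's description.
(d) Entailed — dropping 'near the window' and generalizing the patient leaves a sub-description the original still satisfies.
(e) Entailed — every conjunct here is already in the original breaking event.
(f) Not entailed — the passage has Marco breaking the window, not Rosa.

(a), (c), (d), (e)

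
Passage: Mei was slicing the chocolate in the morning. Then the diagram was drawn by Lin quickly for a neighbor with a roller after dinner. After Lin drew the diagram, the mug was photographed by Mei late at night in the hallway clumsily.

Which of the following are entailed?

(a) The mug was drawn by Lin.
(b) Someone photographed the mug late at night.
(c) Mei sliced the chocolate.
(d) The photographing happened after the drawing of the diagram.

(b), (d)

(a) Not entailed — Lin drew the diagram, not the mug; the mug belongs to the photographing event.
(b) Entailed — dropping 'clumsily', 'in the hallway' and generalizing the agent leaves a sub-description the original still satisfies.
(c) Not entailed — 'was slicing' is progressive on an accomplishment; it does not entail the completed 'sliced'.
(d) Entailed — the narrative places the drawing before the photographing.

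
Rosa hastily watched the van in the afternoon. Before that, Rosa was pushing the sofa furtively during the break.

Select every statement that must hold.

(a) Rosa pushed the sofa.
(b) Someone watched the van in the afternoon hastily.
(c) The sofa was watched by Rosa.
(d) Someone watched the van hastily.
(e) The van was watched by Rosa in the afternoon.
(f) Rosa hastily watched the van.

(a), (b), (d), (e), (f)

(a) Entailed — 'push' is an activity; 'was pushing' entails that some pushing happened, so 'pushed' holds.
(b) Entailed — this follows by dropping conjuncts from the watching event's description.
(c) Not entailed — Rosa watched the van, not the sofa; the sofa belongs to the pushing event.
(d) Entailed — every conjunct here is already in the original watching event.
(e) Entailed — every conjunct here is already in the original watching event.
(f) Entailed — the original entails any weakening of itself; this just drops 'in the afternoon'.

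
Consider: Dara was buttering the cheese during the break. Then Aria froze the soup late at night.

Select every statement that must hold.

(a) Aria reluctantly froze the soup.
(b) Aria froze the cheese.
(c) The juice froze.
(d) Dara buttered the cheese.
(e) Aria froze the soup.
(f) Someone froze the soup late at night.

(a) Not entailed — 'reluctantly' adds information not in the original event.
(b) Not entailed — Aria froze the soup, not the cheese; the cheese belongs to the buttering event.
(c) Not entailed — the soup is what froze, not the juice.
(d) Not entailed — 'was buttering' is progressive on an accomplishment; it does not entail the completed 'buttered'.
(e) Entailed — the original entails any weakening of itself; this just drops 'late at night'.
(f) Entailed — every conjunct here is already in the original freezing event.

(e), (f)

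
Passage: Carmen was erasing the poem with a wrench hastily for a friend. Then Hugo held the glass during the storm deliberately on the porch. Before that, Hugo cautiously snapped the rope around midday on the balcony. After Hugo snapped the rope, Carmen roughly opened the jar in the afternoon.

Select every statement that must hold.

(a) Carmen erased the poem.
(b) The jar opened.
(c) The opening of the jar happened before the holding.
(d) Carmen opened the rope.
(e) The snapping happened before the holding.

(b), (e)

(a) Not entailed — 'was erasing' is progressive on an accomplishment; it does not entail the completed 'erased'.
(b) Entailed — 'Carmen opened the jar' is causative; it entails the inchoative 'the jar opened'.
(c) Not entailed — the narrative doesn't order the opening relative to the holding.
(d) Not entailed — Carmen opened the jar, not the rope; the rope belongs to the snapping event.
(e) Entailed — the narrative places the snapping before the holding.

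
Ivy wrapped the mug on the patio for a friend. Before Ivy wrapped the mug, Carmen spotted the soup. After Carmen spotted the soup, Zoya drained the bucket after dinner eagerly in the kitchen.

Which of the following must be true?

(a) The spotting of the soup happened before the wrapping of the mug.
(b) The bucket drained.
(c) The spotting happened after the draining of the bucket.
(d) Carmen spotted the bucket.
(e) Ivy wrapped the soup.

(a) Entailed — the narrative places the spotting before the wrapping.
(b) Entailed — 'Zoya drained the bucket' is causative; it entails the inchoative 'the bucket drained'.
(c) Not entailed — the narrative places the spotting before the draining, not after.
(d) Not entailed — Carmen spotted the soup, not the bucket; the bucket belongs to the draining event.
(e) Not entailed — Ivy wrapped the mug, not the soup; the soup belongs to the spotting event.

(a), (b)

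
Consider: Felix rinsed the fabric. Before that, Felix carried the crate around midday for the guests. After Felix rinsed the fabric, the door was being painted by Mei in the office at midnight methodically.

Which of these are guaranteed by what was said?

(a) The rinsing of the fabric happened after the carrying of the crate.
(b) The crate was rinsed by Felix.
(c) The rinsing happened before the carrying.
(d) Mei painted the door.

(a)

(a) Entailed — the narrative places the carrying before the rinsing.
(b) Not entailed — Felix rinsed the fabric, not the crate; the crate belongs to the carrying event.
(c) Not entailed — the narrative places the carrying before the rinsing, not after.
(d) Not entailed — 'was painting' is progressive on an accomplishment; it does not entail the completed 'painted'.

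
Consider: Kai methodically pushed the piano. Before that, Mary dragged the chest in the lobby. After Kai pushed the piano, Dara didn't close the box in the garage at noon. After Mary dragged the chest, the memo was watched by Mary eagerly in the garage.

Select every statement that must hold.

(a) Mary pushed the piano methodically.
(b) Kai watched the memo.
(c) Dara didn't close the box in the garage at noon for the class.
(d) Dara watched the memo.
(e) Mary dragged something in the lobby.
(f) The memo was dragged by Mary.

(c), (e)

(a) Not entailed — the passage has Kai pushing the piano, not Mary.
(b) Not entailed — the passage has Mary watching the memo, not Kai.
(c) Entailed — under negation, adding a further restriction is entailed: if no such closing event occurred, none occurred for the class either.
(d) Not entailed — the passage has Mary watching the memo, not Dara.
(e) Entailed — this follows by dropping conjuncts from the dragging event's description.
(f) Not entailed — Mary dragged the chest, not the memo; the memo belongs to the watching event.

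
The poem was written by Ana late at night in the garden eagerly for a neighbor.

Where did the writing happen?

'in the garden' marks the location of the writing event.

in the garden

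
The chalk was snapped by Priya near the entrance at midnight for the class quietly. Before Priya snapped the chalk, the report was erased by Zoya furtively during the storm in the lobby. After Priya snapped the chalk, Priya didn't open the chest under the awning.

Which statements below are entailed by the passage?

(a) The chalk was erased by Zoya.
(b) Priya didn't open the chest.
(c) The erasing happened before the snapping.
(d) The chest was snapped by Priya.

(a) Not entailed — Zoya erased the report, not the chalk; the chalk belongs to the snapping event.
(b) Not entailed — dropping 'under the awning' under negation is not valid — the original leaves open that Priya opened the chest some other way.
(c) Entailed — the narrative places the erasing before the snapping.
(d) Not entailed — Priya snapped the chalk, not the chest; the chest belongs to the opening event.

(c)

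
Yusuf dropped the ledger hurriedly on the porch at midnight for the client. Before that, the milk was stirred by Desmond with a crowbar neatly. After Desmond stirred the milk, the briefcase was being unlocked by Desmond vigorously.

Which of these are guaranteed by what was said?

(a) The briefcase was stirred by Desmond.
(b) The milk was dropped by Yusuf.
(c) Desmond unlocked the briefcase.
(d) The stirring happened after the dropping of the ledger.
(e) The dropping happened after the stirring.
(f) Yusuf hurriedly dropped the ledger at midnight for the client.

(e), (f)

(a) Not entailed — Desmond stirred the milk, not the briefcase; the briefcase belongs to the unlocking event.
(b) Not entailed — Yusuf dropped the ledger, not the milk; the milk belongs to the stirring event.
(c) Not entailed — 'was unlocking' is progressive on an accomplishment; it does not entail the completed 'unlocked'.
(d) Not entailed — the narrative places the stirring before the dropping, not after.
(e) Entailed — the narrative places the stirring before the dropping.
(f) Entailed — every conjunct here is already in the original dropping event.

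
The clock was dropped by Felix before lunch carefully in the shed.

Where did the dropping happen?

in the shed

'in the shed' marks the location of the dropping event.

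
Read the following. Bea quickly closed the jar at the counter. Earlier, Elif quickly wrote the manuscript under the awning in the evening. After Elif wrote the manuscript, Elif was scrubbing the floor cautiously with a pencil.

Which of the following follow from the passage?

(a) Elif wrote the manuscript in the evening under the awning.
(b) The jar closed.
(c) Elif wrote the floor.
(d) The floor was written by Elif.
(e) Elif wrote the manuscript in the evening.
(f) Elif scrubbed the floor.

(a), (b), (e), (f)

(a) Entailed — every conjunct here is already in the original writing event.
(b) Entailed — 'Bea closed the jar' is causative; it entails the inchoative 'the jar closed'.
(c) Not entailed — Elif wrote the manuscript, not the floor; the floor belongs to the scrubbing event.
(d) Not entailed — Elif wrote the manuscript, not the floor; the floor belongs to the scrubbing event.
(e) Entailed — this follows by dropping conjuncts from the writing event's description.
(f) Entailed — 'scrub' is an activity; 'was scrubbing' entails that some scrubbing happened, so 'scrubbed' holds.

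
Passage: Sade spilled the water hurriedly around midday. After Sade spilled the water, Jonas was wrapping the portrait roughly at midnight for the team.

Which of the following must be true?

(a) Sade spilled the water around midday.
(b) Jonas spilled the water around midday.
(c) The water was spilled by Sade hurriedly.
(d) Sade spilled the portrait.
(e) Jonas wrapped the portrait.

(a), (c)

(a) Entailed — every conjunct here is already in the original spilling event.
(b) Not entailed — the passage has Sade spilling the water, not Jonas.
(c) Entailed — this follows by dropping conjuncts from the spilling event's description.
(d) Not entailed — Sade spilled the water, not the portrait; the portrait belongs to the wrapping event.
(e) Not entailed — 'was wrapping' is progressive on an accomplishment; it does not entail the completed 'wrapped'.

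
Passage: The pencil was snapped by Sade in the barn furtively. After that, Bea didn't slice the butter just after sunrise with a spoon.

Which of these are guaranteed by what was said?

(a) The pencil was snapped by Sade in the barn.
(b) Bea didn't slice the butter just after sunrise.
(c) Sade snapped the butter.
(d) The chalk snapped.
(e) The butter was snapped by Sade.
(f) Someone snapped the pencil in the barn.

(a), (f)

(a) Entailed — this follows by dropping conjuncts from the snapping event's description.
(b) Not entailed — dropping 'with a spoon' under negation is not valid — the original leaves open that Bea sliced the butter some other way.
(c) Not entailed — Sade snapped the pencil, not the butter; the butter belongs to the slicing event.
(d) Not entailed — the pencil is what snapped, not the chalk.
(e) Not entailed — Sade snapped the pencil, not the butter; the butter belongs to the slicing event.
(f) Entailed — dropping 'furtively' and generalizing the agent leaves a sub-description the original still satisfies.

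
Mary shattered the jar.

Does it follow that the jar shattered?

yes

'Mary shattered the jar' is the causative; it entails the inchoative 'the jar shattered'.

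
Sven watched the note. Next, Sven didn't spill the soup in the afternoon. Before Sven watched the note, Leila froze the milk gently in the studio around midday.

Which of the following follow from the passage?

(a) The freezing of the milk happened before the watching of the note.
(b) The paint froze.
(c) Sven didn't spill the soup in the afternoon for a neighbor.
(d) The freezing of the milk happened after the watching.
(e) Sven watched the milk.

(a) Entailed — the narrative places the freezing before the watching.
(b) Not entailed — the milk is what froze, not the paint.
(c) Entailed — under negation, adding a further restriction is entailed: if no such spilling event occurred, none occurred for a neighbor either.
(d) Not entailed — the narrative places the freezing before the watching, not after.
(e) Not entailed — Sven watched the note, not the milk; the milk belongs to the freezing event.

(a), (c)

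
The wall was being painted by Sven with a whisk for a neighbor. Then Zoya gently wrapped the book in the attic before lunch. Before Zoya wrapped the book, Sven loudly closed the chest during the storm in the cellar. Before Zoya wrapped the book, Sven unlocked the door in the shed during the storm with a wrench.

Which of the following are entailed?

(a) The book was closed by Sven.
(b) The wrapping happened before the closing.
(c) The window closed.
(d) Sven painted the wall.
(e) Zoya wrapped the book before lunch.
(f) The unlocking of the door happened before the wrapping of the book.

(a) Not entailed — Sven closed the chest, not the book; the book belongs to the wrapping event.
(b) Not entailed — the narrative places the closing before the wrapping, not after.
(c) Not entailed — the chest is what closed, not the window.
(d) Not entailed — 'was painting' is progressive on an accomplishment; it does not entail the completed 'painted'.
(e) Entailed — this follows by dropping conjuncts from the wrapping event's description.
(f) Entailed — the narrative places the unlocking before the wrapping.

(e), (f)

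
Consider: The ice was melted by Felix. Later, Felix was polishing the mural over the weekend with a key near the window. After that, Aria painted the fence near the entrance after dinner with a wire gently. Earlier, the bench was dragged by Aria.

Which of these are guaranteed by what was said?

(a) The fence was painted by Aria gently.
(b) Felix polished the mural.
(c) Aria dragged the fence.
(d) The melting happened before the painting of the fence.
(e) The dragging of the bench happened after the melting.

(a), (b), (d)

(a) Entailed — every conjunct here is already in the original painting event.
(b) Entailed — 'polish' is an activity; 'was polishing' entails that some polishing happened, so 'polished' holds.
(c) Not entailed — Aria dragged the bench, not the fence; the fence belongs to the painting event.
(d) Entailed — the narrative places the melting before the painting.
(e) Not entailed — the narrative doesn't order the melting relative to the dragging.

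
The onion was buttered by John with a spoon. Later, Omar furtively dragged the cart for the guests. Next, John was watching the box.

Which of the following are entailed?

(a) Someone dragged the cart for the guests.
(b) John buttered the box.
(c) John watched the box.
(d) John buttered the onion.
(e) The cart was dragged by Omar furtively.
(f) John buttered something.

(a) Entailed — dropping 'furtively' and generalizing the agent leaves a sub-description the original still satisfies.
(b) Not entailed — John buttered the onion, not the box; the box belongs to the watching event.
(c) Entailed — 'watch' is an activity; 'was watching' entails that some watching happened, so 'watched' holds.
(d) Entailed — this follows by dropping conjuncts from the buttering event's description.
(e) Entailed — every conjunct here is already in the original dragging event.
(f) Entailed — this follows by dropping conjuncts from the buttering event's description.

(a), (c), (d), (e), (f)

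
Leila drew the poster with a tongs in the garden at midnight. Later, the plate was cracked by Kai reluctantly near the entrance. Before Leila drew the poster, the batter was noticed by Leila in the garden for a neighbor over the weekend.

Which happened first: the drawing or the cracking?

The connectives place the drawing before the cracking.

the drawing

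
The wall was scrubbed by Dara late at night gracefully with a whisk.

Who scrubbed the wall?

'Dara' marks the agent of the scrubbing event.

Dara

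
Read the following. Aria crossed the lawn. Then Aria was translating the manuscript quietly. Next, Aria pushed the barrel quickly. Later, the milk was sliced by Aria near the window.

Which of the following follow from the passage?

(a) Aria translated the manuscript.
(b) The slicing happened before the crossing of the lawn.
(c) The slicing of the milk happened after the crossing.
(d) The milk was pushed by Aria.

(c)

(a) Not entailed — 'was translating' is progressive on an accomplishment; it does not entail the completed 'translated'.
(b) Not entailed — the narrative places the crossing before the slicing, not after.
(c) Entailed — the narrative places the crossing before the slicing.
(d) Not entailed — Aria pushed the barrel, not the milk; the milk belongs to the slicing event.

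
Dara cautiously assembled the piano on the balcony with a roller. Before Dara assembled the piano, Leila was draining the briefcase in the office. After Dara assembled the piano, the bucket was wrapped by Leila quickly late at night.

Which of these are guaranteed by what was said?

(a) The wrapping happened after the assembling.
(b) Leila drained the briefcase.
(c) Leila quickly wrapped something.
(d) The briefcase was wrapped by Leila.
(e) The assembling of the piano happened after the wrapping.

(a) Entailed — the narrative places the assembling before the wrapping.
(b) Not entailed — 'was draining' is progressive on an accomplishment; it does not entail the completed 'drained'.
(c) Entailed — dropping 'late at night' and generalizing the patient leaves a sub-description the original still satisfies.
(d) Not entailed — Leila wrapped the bucket, not the briefcase; the briefcase belongs to the draining event.
(e) Not entailed — the narrative places the assembling before the wrapping, not after.

(a), (c)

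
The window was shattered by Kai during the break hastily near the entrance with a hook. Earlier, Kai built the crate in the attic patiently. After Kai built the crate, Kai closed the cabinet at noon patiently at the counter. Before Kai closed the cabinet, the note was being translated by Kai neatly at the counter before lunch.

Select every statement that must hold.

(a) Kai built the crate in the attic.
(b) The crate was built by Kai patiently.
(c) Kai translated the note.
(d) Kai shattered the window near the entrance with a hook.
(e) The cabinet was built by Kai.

(a) Entailed — this follows by dropping conjuncts from the building event's description.
(b) Entailed — this follows by dropping conjuncts from the building event's description.
(c) Not entailed — 'was translating' is progressive on an accomplishment; it does not entail the completed 'translated'.
(d) Entailed — this follows by dropping conjuncts from the shattering event's description.
(e) Not entailed — Kai built the crate, not the cabinet; the cabinet belongs to the closing event.

(a), (b), (d)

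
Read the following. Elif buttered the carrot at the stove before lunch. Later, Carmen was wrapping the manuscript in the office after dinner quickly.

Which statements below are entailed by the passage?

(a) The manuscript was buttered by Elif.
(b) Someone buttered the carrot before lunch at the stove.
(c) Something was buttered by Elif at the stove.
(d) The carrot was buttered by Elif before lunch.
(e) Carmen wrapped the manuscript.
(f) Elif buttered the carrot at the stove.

(b), (c), (d), (f)

(a) Not entailed — Elif buttered the carrot, not the manuscript; the manuscript belongs to the wrapping event.
(b) Entailed — this follows by dropping conjuncts from the buttering event's description.
(c) Entailed — every conjunct here is already in the original buttering event.
(d) Entailed — the original entails any weakening of itself; this just drops 'at the stove'.
(e) Not entailed — 'was wrapping' is progressive on an accomplishment; it does not entail the completed 'wrapped'.
(f) Entailed — the original entails any weakening of itself; this just drops 'before lunch'.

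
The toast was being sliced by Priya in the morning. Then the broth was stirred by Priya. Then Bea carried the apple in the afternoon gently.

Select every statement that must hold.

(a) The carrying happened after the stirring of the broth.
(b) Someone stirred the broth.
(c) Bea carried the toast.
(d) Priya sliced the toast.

(a) Entailed — the narrative places the stirring before the carrying.
(b) Entailed — this follows by dropping conjuncts from the stirring event's description.
(c) Not entailed — Bea carried the apple, not the toast; the toast belongs to the slicing event.
(d) Not entailed — 'was slicing' is progressive on an accomplishment; it does not entail the completed 'sliced'.

(a), (b)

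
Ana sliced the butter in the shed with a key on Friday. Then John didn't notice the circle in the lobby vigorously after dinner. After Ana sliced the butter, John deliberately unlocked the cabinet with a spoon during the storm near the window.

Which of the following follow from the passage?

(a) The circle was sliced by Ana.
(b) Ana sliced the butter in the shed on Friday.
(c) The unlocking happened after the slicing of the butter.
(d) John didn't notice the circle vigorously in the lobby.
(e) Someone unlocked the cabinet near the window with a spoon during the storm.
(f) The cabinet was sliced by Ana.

(a) Not entailed — Ana sliced the butter, not the circle; the circle belongs to the noticing event.
(b) Entailed — the original entails any weakening of itself; this just drops 'with a key'.
(c) Entailed — the narrative places the slicing before the unlocking.
(d) Not entailed — dropping 'after dinner' under negation is not valid — the original leaves open that John noticed the circle some other way.
(e) Entailed — this follows by dropping conjuncts from the unlocking event's description.
(f) Not entailed — Ana sliced the butter, not the cabinet; the cabinet belongs to the unlocking event.

(b), (c), (e)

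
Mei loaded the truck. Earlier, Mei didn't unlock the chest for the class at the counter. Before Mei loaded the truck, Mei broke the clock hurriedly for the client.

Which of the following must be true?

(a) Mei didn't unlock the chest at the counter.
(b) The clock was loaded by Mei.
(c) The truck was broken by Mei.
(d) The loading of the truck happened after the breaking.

(d)

(a) Not entailed — dropping 'for the class' under negation is not valid — the original leaves open that Mei unlocked the chest some other way.
(b) Not entailed — Mei loaded the truck, not the clock; the clock belongs to the breaking event.
(c) Not entailed — Mei broke the clock, not the truck; the truck belongs to the loading event.
(d) Entailed — the narrative places the breaking before the loading.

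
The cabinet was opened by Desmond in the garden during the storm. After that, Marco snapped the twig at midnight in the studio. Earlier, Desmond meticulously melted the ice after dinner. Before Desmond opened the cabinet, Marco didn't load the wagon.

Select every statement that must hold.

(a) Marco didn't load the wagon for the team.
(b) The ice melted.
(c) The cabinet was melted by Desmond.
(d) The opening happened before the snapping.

(a) Entailed — under negation, adding a further restriction is entailed: if no such loading event occurred, none occurred for the team either.
(b) Entailed — 'Desmond melted the ice' is causative; it entails the inchoative 'the ice melted'.
(c) Not entailed — Desmond melted the ice, not the cabinet; the cabinet belongs to the opening event.
(d) Entailed — the narrative places the opening before the snapping.

(a), (b), (d)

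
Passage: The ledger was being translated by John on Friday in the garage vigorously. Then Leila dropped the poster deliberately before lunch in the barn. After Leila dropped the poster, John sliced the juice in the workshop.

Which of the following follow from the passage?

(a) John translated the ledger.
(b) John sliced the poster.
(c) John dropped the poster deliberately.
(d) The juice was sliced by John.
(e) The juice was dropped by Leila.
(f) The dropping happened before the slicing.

(a) Not entailed — 'was translating' is progressive on an accomplishment; it does not entail the completed 'translated'.
(b) Not entailed — John sliced the juice, not the poster; the poster belongs to the dropping event.
(c) Not entailed — the passage has Leila dropping the poster, not John.
(d) Entailed — this follows by dropping conjuncts from the slicing event's description.
(e) Not entailed — Leila dropped the poster, not the juice; the juice belongs to the slicing event.
(f) Entailed — the narrative places the dropping before the slicing.

(d), (f)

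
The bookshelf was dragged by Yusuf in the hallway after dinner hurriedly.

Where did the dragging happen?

in the hallway

'in the hallway' marks the location of the dragging event.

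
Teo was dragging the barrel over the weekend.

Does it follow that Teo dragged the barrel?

'drag' is atelic; if Teo was dragging the barrel, then Teo dragged the barrel (for some time).

yes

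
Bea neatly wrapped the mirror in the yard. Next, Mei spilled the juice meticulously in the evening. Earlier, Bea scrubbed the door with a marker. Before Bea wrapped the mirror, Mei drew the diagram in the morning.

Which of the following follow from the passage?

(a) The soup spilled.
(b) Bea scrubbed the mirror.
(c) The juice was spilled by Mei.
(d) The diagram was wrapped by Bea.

(a) Not entailed — the juice is what spilled, not the soup.
(b) Not entailed — Bea scrubbed the door, not the mirror; the mirror belongs to the wrapping event.
(c) Entailed — dropping 'in the evening', 'meticulously' leaves a sub-description the original still satisfies.
(d) Not entailed — Bea wrapped the mirror, not the diagram; the diagram belongs to the drawing event.

(c)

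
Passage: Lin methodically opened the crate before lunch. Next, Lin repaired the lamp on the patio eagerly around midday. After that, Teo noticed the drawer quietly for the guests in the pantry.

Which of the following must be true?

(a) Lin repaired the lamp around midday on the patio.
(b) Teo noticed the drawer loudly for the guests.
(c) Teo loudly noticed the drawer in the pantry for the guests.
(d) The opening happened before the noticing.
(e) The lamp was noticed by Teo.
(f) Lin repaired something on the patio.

(a), (d), (f)

(a) Entailed — the original entails any weakening of itself; this just drops 'eagerly'.
(b) Not entailed — 'loudly' adds a manner not in (and inconsistent with) the original.
(c) Not entailed — 'loudly' adds a manner not in (and inconsistent with) the original.
(d) Entailed — the narrative places the opening before the noticing.
(e) Not entailed — Teo noticed the drawer, not the lamp; the lamp belongs to the repairing event.
(f) Entailed — this follows by dropping conjuncts from the repairing event's description.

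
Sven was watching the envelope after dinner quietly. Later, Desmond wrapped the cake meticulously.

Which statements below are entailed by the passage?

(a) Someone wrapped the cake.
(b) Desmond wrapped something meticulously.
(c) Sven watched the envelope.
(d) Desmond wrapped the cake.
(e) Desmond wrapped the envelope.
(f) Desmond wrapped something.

(a) Entailed — dropping 'meticulously' and generalizing the agent leaves a sub-description the original still satisfies.
(b) Entailed — every conjunct here is already in the original wrapping event.
(c) Entailed — 'watch' is an activity; 'was watching' entails that some watching happened, so 'watched' holds.
(d) Entailed — the original entails any weakening of itself; this just drops 'meticulously'.
(e) Not entailed — Desmond wrapped the cake, not the envelope; the envelope belongs to the watching event.
(f) Entailed — every conjunct here is already in the original wrapping event.

(a), (b), (c), (d), (f)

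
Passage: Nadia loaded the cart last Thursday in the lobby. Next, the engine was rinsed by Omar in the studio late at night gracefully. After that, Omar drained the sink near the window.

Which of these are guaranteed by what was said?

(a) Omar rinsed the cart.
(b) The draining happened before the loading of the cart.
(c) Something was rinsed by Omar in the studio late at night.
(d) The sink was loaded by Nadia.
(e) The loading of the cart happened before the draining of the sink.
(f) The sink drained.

(a) Not entailed — Omar rinsed the engine, not the cart; the cart belongs to the loading event.
(b) Not entailed — the narrative places the loading before the draining, not after.
(c) Entailed — every conjunct here is already in the original rinsing event.
(d) Not entailed — Nadia loaded the cart, not the sink; the sink belongs to the draining event.
(e) Entailed — the narrative places the loading before the draining.
(f) Entailed — 'Omar drained the sink' is causative; it entails the inchoative 'the sink drained'.

(c), (e), (f)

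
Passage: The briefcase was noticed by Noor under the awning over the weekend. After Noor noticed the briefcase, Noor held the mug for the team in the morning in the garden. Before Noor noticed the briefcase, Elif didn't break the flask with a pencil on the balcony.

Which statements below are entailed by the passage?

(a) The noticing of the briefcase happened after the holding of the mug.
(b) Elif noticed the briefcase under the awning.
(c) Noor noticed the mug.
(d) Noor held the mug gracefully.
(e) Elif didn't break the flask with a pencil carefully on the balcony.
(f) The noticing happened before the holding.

(a) Not entailed — the narrative places the noticing before the holding, not after.
(b) Not entailed — the passage has Noor noticing the briefcase, not Elif.
(c) Not entailed — Noor noticed the briefcase, not the mug; the mug belongs to the holding event.
(d) Not entailed — 'gracefully' adds information not in the original event.
(e) Entailed — under negation, adding a further restriction is entailed: if no such breaking event occurred, none occurred carefully either.
(f) Entailed — the narrative places the noticing before the holding.

(e), (f)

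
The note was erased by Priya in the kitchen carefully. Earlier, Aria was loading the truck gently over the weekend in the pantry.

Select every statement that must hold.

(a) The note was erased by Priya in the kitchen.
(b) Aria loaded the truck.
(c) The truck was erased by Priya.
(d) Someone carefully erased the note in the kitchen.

(a), (d)

(a) Entailed — this follows by dropping conjuncts from the erasing event's description.
(b) Not entailed — 'was loading' is progressive on an accomplishment; it does not entail the completed 'loaded'.
(c) Not entailed — Priya erased the note, not the truck; the truck belongs to the loading event.
(d) Entailed — generalizing the agent leaves a sub-description the original still satisfies.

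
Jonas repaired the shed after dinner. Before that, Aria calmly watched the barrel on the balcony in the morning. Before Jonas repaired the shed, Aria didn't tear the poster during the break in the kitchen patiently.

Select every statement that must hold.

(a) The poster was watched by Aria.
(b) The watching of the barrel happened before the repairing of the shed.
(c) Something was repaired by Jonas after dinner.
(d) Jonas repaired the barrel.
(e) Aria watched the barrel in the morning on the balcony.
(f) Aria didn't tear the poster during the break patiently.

(a) Not entailed — Aria watched the barrel, not the poster; the poster belongs to the tearing event.
(b) Entailed — the narrative places the watching before the repairing.
(c) Entailed — every conjunct here is already in the original repairing event.
(d) Not entailed — Jonas repaired the shed, not the barrel; the barrel belongs to the watching event.
(e) Entailed — every conjunct here is already in the original watching event.
(f) Not entailed — dropping 'in the kitchen' under negation is not valid — the original leaves open that Aria tore the poster some other way.

(b), (c), (e)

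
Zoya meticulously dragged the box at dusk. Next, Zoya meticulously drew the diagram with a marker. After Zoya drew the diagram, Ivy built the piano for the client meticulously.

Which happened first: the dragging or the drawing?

the dragging

The connectives place the dragging before the drawing.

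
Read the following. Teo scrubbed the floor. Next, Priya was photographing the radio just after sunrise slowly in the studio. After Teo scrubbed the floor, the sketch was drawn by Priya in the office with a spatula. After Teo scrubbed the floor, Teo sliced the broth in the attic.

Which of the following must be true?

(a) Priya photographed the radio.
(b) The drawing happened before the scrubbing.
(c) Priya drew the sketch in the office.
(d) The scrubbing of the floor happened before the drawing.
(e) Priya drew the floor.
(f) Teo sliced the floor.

(a) Not entailed — 'was photographing' is progressive on an accomplishment; it does not entail the completed 'photographed'.
(b) Not entailed — the narrative places the scrubbing before the drawing, not after.
(c) Entailed — this follows by dropping conjuncts from the drawing event's description.
(d) Entailed — the narrative places the scrubbing before the drawing.
(e) Not entailed — Priya drew the sketch, not the floor; the floor belongs to the scrubbing event.
(f) Not entailed — Teo sliced the broth, not the floor; the floor belongs to the scrubbing event.

(c), (d)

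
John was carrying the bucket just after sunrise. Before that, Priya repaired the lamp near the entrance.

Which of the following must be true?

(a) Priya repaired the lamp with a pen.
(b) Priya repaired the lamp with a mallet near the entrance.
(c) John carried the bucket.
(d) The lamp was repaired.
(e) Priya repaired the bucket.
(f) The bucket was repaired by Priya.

(a) Not entailed — 'with a pen' adds information not in the original event.
(b) Not entailed — 'with a mallet' adds information not in the original event.
(c) Entailed — 'carry' is an activity; 'was carrying' entails that some carrying happened, so 'carried' holds.
(d) Entailed — this follows by dropping conjuncts from the repairing event's description.
(e) Not entailed — Priya repaired the lamp, not the bucket; the bucket belongs to the carrying event.
(f) Not entailed — Priya repaired the lamp, not the bucket; the bucket belongs to the carrying event.

(c), (d)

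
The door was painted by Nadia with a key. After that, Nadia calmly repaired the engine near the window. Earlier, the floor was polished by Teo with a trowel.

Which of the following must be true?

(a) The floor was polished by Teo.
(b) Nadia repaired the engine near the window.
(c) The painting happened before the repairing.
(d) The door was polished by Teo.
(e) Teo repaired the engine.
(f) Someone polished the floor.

(a), (b), (c), (f)

(a) Entailed — dropping 'with a trowel' leaves a sub-description the original still satisfies.
(b) Entailed — the original entails any weakening of itself; this just drops 'calmly'.
(c) Entailed — the narrative places the painting before the repairing.
(d) Not entailed — Teo polished the floor, not the door; the door belongs to the painting event.
(e) Not entailed — the passage has Nadia repairing the engine, not Teo.
(f) Entailed — every conjunct here is already in the original polishing event.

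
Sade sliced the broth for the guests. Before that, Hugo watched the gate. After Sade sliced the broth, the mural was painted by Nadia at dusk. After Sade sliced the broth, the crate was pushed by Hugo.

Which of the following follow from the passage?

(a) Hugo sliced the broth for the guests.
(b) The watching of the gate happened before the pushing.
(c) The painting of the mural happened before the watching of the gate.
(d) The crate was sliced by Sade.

(b)

(a) Not entailed — the passage has Sade slicing the broth, not Hugo.
(b) Entailed — the narrative places the watching before the pushing.
(c) Not entailed — the narrative places the watching before the painting, not after.
(d) Not entailed — Sade sliced the broth, not the crate; the crate belongs to the pushing event.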